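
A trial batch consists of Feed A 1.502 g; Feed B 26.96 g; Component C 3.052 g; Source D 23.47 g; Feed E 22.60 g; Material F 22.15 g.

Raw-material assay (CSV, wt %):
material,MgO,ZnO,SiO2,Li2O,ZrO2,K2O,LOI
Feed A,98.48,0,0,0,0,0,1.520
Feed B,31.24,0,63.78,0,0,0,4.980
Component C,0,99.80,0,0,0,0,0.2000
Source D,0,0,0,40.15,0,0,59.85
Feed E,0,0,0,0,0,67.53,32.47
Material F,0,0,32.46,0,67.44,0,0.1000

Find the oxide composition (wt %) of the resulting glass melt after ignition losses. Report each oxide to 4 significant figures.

Rounding to four significant digits applies to each mid-chain value as shown; the working math keeps full float precision at each step; every reported value includes exactly one rounding; the derived quantities are computed from the batch weights per 76.96 g of glass in full precision (LOI, net glass mass, totals, yield, the six compositions), as set out in problem or answer.
Mass of each oxide from the mix:
  MgO: 1.502·0.9848 + 26.96·0.3124 = 9.901 g
  ZnO: 3.052·0.9980 = 3.046 g
  SiO2: 26.96·0.6378 + 22.15·0.3246 = 24.38 g
  Li2O: 23.47·0.4015 = 9.423 g
  ZrO2: 22.15·0.6744 = 14.94 g
  K2O: 22.60·0.6753 = 15.26 g
LOI: 1.502·0.01520 + 26.96·0.04980 + 3.052·0.002000 + 23.47·0.5985 + 22.60·0.3247 + 22.15·0.001000 = 22.78 g
Glass mass = batch − LOI = 99.73 − 22.78 = 76.96 g (= the summed oxide contributions)
each oxide over glass, ×100, is wt %

Glass mass = 76.96 g (batch 99.73 − LOI 22.78).
Composition: MgO 12.87%, ZnO 3.958%, SiO2 31.69%, Li2O 12.25%, ZrO2 19.41%, K2O 19.83%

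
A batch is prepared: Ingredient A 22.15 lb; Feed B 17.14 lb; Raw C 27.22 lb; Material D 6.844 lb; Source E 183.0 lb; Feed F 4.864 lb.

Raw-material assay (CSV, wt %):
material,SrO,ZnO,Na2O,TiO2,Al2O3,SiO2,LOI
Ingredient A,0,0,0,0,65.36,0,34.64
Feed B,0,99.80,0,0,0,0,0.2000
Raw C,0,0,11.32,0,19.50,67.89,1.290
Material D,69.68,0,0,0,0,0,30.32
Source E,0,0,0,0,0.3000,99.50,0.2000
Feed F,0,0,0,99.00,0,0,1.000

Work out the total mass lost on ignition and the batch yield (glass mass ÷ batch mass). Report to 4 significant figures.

LOI loss = 10.55 lb; glass = 250.7 lb; yield = 95.96%

Full precision is maintained through the solve. Intermediates are displayed, rounded to 4 significant digits, when written out. Every reported result undergoes a single rounding — derived quantities (the six compositions, yield, ignition loss, the totals, net glass mass) are recomputed starting from the weights per 250.7 lb of glass at full precision, as written in either problem or answer.
Per-material ignition loss:
  Ingredient A: 22.15 × 0.3464 = 7.673 lb
  Feed B: 17.14 × 0.002000 = 0.03428 lb
  Raw C: 27.22 × 0.01290 = 0.3511 lb
  Material D: 6.844 × 0.3032 = 2.075 lb
  Source E: 183.0 × 0.002000 = 0.3660 lb
  Feed F: 4.864 × 0.01000 = 0.04864 lb
Total LOI = 10.55 lb
Glass = batch − LOI = 261.2 − 10.55 = 250.7 lb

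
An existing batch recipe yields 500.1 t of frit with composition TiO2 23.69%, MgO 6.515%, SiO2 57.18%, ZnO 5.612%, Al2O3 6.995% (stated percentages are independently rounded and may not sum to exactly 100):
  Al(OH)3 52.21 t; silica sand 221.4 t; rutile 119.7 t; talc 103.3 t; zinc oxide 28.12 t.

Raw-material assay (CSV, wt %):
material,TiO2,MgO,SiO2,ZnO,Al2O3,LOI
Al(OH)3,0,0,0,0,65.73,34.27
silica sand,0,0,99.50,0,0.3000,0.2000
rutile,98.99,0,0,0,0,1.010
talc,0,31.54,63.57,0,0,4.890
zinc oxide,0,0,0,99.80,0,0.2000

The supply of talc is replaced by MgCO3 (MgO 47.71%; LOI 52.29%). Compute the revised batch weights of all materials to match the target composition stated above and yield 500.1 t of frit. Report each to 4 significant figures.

Revised batch per 500.1 t frit:
  Al(OH)3: 51.91 t
  silica sand: 287.4 t
  rutile: 119.7 t
  MgCO3: 68.29 t
  zinc oxide: 28.12 t
Total batch = 555.4 t; LOI loss = 55.34 t

The working math carries exact precision at every stage — values along the way are displayed rounded to four significant digits in the printout. Every reported figure is rounded exactly once — all derived quantities (the yield, net glass mass, five oxide percentages, totals, LOI) are computed from the batch weights at 500.1 t of glass at full float precision exactly as shown in the problem or answer text.
Oxide-by-oxide targets in 500.1 t frit:
  TiO2: 23.69% × 500.1 = 118.5 t
  MgO: 6.515% × 500.1 = 32.58 t
  SiO2: 57.18% × 500.1 = 286.0 t
  ZnO: 5.612% × 500.1 = 28.07 t
  Al2O3: 6.995% × 500.1 = 34.98 t
A balance pass over the oxides, given the weights on record, against the basis in use (summed amounts equal target values once rounding is allowed for):
  TiO2: 119.7·0.9899 = 118.5 t (target 118.5 t)
  MgO: 68.29·0.4771 = 32.58 t (target 32.58 t)
  SiO2: 287.4·0.9950 = 286.0 t (target 286.0 t)
  ZnO: 28.12·0.9980 = 28.06 t (target 28.07 t)
  Al2O3: 51.91·0.6573 + 287.4·0.003000 = 34.98 t (target 34.98 t)
Glass mass check: total batch − LOI = 500.1 t (the Σ of target masses is 500.1 t; versus the stated basis of 500.1 t — rounding explains the deltas).
Adding the batch up: Σ batch = 555.4 t; the LOI term Σ batch·LOI equals 55.34 t; as yield: glass ÷ batch → 90.04%.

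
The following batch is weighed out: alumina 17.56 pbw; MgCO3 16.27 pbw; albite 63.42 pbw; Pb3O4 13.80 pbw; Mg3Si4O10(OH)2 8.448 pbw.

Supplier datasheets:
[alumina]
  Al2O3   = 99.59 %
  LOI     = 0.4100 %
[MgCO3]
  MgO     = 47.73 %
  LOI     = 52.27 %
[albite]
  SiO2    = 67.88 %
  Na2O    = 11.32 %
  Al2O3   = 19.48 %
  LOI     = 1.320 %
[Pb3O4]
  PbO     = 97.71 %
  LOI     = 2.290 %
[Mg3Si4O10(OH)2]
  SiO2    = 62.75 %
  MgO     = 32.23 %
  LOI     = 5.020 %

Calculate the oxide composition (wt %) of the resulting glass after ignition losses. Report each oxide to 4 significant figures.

The working math maintains exact precision at each step; intermediates are shown with 4-significant-digit rounding in the working. Every reported figure is rounded just once; derived quantities, which include glass mass, the yield, the totals, ignition loss, five oxide percentages, are carried in exact precision, as given in the problem or the answer, from the weighed amounts on 109.3 pbw of glass.
Delivered oxide masses:
  PbO: 13.80·0.9771 = 13.48 pbw
  SiO2: 63.42·0.6788 + 8.448·0.6275 = 48.35 pbw
  MgO: 16.27·0.4773 + 8.448·0.3223 = 10.49 pbw
  Na2O: 63.42·0.1132 = 7.179 pbw
  Al2O3: 17.56·0.9959 + 63.42·0.1948 = 29.84 pbw
LOI: 17.56·0.004100 + 16.27·0.5227 + 63.42·0.01320 + 13.80·0.02290 + 8.448·0.05020 = 10.15 pbw
batch − LOI leaves glass = 119.5 − 10.15 = 109.3 pbw (equal to the oxide-mass sum)
each oxide over glass, ×100, is wt %

Glass mass = 109.3 pbw (batch 119.5 − LOI 10.15).
Composition: PbO 12.33%, SiO2 44.22%, MgO 9.592%, Na2O 6.566%, Al2O3 27.29%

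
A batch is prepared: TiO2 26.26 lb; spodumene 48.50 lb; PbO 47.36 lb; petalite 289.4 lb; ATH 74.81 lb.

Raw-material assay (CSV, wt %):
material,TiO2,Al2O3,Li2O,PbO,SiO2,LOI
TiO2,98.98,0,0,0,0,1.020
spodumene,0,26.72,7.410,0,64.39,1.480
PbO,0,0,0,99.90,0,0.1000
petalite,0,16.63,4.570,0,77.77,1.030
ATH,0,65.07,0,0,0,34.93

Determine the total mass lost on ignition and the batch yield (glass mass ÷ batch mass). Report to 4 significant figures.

The whole derivation maintains full float precision at each step — intermediates appear, rounded to 4 significant digits, between the steps. Every reported result is rounded exactly once. Derived quantities (yield, the five compositions, ignition loss, totals, net glass mass) are carried from the batch weights per 456.2 lb of glass in exact precision, as they appear in problem or answer.
Each material's LOI contribution:
  TiO2: 26.26 × 0.01020 = 0.2679 lb
  spodumene: 48.50 × 0.01480 = 0.7178 lb
  PbO: 47.36 × 0.001000 = 0.04736 lb
  petalite: 289.4 × 0.01030 = 2.981 lb
  ATH: 74.81 × 0.3493 = 26.13 lb
Total LOI = 30.14 lb
Glass = batch − LOI = 486.3 − 30.14 = 456.2 lb

LOI loss = 30.14 lb; glass = 456.2 lb; yield = 93.80%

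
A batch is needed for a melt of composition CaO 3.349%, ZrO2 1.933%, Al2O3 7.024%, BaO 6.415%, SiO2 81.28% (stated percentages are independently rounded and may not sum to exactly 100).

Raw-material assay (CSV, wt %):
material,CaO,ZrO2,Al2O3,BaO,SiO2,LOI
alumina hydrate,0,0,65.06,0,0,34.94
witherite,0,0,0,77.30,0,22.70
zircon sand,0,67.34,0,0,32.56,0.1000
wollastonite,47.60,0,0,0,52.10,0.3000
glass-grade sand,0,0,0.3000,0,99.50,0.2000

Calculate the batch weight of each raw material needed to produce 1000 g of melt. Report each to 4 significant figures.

Mid-chain values are printed rounded to 4 significant figures within the worked lines. The whole derivation carries full float precision through every step — each reported figure takes a single rounding — derived quantities are carried from the batch weights at 1000 g of glass at exact precision (the five compositions, net glass mass, the totals, yield, ignition loss) as set out in the problem or the answer.
Oxide-by-oxide targets in 1000 g melt:
  CaO: 3.349% × 1000 = 33.49 g
  ZrO2: 1.933% × 1000 = 19.33 g
  Al2O3: 7.024% × 1000 = 70.24 g
  BaO: 6.415% × 1000 = 64.15 g
  SiO2: 81.28% × 1000 = 812.8 g
Balance tally, oxide-wise, from the weights as reported, on the stated basis (each sum matches its target mass exact up to rounding of places):
  CaO: 70.36·0.4760 = 33.49 g (target 33.49 g)
  ZrO2: 28.71·0.6734 = 19.33 g (target 19.33 g)
  Al2O3: 104.4·0.6506 + 770.7·0.003000 = 70.23 g (target 70.24 g)
  BaO: 82.99·0.7730 = 64.15 g (target 64.15 g)
  SiO2: 28.71·0.3256 + 70.36·0.5210 + 770.7·0.9950 = 812.9 g (target 812.8 g)
Glass-mass sanity pass: batch Σ − ignition loss = 1000 g (the targets, summed, come to 1000 g; against the stated basis, 1000 g — rounding explains the deltas).
Adding the batch up: Σ batch = 1057 g; loss to ignition Σ batch·LOI = 57.10 g; glass ÷ batch gives a yield of 94.60%.

Batch per 1000 g melt:
  alumina hydrate: 104.4 g
  witherite: 82.99 g
  zircon sand: 28.71 g
  wollastonite: 70.36 g
  glass-grade sand: 770.7 g
Total batch = 1057 g; LOI loss = 57.10 g; yield = 94.60%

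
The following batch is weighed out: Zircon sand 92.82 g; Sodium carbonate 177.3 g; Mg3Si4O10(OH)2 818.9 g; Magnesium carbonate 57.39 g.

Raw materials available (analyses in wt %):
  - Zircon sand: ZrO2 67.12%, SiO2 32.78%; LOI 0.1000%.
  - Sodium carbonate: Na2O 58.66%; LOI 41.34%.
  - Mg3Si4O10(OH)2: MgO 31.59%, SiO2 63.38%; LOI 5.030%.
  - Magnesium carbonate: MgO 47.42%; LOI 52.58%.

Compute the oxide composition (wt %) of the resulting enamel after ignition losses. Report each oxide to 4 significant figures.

Exact precision is carried at every stage — values along the way are shown (rounded to 4 significant digits) between the steps; every reported value is rounded just once; derived quantities, including four oxide percentages, the totals, ignition loss, yield, net glass mass, are rebuilt from the weighed amounts for 1002 g of glass at exact precision, as they appear in the problem or the answer.
Oxide-by-oxide delivered mass:
  MgO: 818.9·0.3159 + 57.39·0.4742 = 285.9 g
  Na2O: 177.3·0.5866 = 104.0 g
  ZrO2: 92.82·0.6712 = 62.30 g
  SiO2: 92.82·0.3278 + 818.9·0.6338 = 549.4 g
LOI: 92.82·0.001000 + 177.3·0.4134 + 818.9·0.05030 + 57.39·0.5258 = 144.8 g
Glass = total batch minus LOI = 1146 − 144.8 = 1002 g (= the summed oxide contributions)
oxide / glass × 100 gives the wt %

Glass mass = 1002 g (batch 1146 − LOI 144.8).
Composition: MgO 28.54%, Na2O 10.38%, ZrO2 6.220%, SiO2 54.85%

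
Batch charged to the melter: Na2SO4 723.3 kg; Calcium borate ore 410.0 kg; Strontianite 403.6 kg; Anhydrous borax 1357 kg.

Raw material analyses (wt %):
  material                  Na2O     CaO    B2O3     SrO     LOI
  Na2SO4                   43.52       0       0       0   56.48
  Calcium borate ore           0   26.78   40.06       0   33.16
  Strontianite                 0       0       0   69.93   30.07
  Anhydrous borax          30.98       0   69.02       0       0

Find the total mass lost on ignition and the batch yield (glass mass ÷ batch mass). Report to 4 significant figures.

Exact precision is held in every operation — mid-chain values are printed, rounded to four significant digits, between the steps. A single rounding completes every reported number — the derived quantities are rebuilt in full float precision (the four compositions, glass mass, ignition loss, the yield, the totals) from the weighed amounts per 2228 kg of glass precisely as stated by the problem or answer text.
Each material's LOI contribution:
  Na2SO4: 723.3 × 0.5648 = 408.5 kg
  Calcium borate ore: 410.0 × 0.3316 = 136.0 kg
  Strontianite: 403.6 × 0.3007 = 121.4 kg
  Anhydrous borax: 1357 × 0 = 0 kg
Total LOI = 665.8 kg
Glass = batch − LOI = 2894 − 665.8 = 2228 kg

LOI loss = 665.8 kg; glass = 2228 kg; yield = 76.99%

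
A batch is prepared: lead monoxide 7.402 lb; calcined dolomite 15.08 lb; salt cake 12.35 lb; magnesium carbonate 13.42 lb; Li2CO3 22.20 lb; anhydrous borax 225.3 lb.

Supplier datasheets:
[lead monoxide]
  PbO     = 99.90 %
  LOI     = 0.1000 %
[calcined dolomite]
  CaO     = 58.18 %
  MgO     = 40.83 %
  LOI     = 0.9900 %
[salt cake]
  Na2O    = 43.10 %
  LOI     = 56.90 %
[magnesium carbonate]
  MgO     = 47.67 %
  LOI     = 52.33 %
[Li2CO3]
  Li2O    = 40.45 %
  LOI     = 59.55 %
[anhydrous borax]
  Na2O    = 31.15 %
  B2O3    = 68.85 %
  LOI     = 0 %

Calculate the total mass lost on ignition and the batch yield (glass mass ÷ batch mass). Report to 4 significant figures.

LOI loss = 27.43 lb; glass = 268.3 lb; yield = 90.73%

All internal work runs at full float precision from first step to last — working values are shown rounded off to 4 significant figures across the worked steps. Every reported result receives exactly one rounding. The derived quantities are recomputed from the weighed amounts per 268.3 lb of glass at full precision (net glass mass, the totals, six oxide percentages, the yield, ignition loss), as written in the problem or the answer.
Per-material ignition loss:
  lead monoxide: 7.402 × 0.001000 = 0.007402 lb
  calcined dolomite: 15.08 × 0.009900 = 0.1493 lb
  salt cake: 12.35 × 0.5690 = 7.027 lb
  magnesium carbonate: 13.42 × 0.5233 = 7.023 lb
  Li2CO3: 22.20 × 0.5955 = 13.22 lb
  anhydrous borax: 225.3 × 0 = 0 lb
Total LOI = 27.43 lb
Glass = batch − LOI = 295.8 − 27.43 = 268.3 lb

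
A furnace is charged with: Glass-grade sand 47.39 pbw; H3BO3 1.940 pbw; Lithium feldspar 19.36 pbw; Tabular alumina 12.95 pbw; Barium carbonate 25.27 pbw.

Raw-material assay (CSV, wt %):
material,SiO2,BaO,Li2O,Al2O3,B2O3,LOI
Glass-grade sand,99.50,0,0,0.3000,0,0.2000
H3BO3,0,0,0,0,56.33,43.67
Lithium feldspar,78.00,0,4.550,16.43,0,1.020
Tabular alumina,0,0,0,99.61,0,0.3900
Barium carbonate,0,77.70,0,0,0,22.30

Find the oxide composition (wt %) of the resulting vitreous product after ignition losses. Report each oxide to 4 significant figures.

Glass mass = 100.1 pbw (batch 106.9 − LOI 6.825).
Composition: SiO2 62.20%, BaO 19.62%, Li2O 0.8801%, Al2O3 16.21%, B2O3 1.092%

Working values are displayed rounded to 4 significant figures; each numeric step runs at full precision in all steps. Exactly one rounding goes into each reported value; all derived quantities, which include totals, five oxide percentages, LOI, glass mass, yield, are computed at full precision, as given in either problem or answer, from the batch weights for 100.1 pbw of glass.
Oxide masses out of the charge:
  SiO2: 47.39·0.9950 + 19.36·0.7800 = 62.25 pbw
  BaO: 25.27·0.7770 = 19.63 pbw
  Li2O: 19.36·0.04550 = 0.8809 pbw
  Al2O3: 47.39·0.003000 + 19.36·0.1643 + 12.95·0.9961 = 16.22 pbw
  B2O3: 1.940·0.5633 = 1.093 pbw
LOI: 47.39·0.002000 + 1.940·0.4367 + 19.36·0.01020 + 12.95·0.003900 + 25.27·0.2230 = 6.825 pbw
Resulting glass, batch − LOI: 106.9 − 6.825 = 100.1 pbw (= the summed oxide contributions)
percent by weight: oxide/glass ×100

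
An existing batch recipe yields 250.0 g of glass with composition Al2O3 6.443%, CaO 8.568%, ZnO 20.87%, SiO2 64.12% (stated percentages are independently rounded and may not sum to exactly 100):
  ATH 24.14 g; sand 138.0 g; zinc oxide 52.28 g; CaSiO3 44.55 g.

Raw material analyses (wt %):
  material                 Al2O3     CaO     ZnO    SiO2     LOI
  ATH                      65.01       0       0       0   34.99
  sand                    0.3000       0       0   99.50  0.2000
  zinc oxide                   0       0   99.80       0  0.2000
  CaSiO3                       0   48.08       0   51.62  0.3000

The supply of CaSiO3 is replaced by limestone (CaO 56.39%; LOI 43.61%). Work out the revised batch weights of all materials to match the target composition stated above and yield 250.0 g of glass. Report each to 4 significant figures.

Intermediates appear rounded to 4 significant digits in the working — every computation carries full precision all the way through. Every reported figure includes exactly one rounding. Derived quantities (glass mass, the four compositions, yield, totals, LOI) are computed at exact precision using the weight values for 250.0 g of glass as written in the question or the answer.
Target masses of each oxide per 250.0 g glass:
  Al2O3: 6.443% × 250.0 = 16.11 g
  CaO: 8.568% × 250.0 = 21.42 g
  ZnO: 20.87% × 250.0 = 52.18 g
  SiO2: 64.12% × 250.0 = 160.3 g
Verifying the oxide balance on the weights just shown, relative to the basis at hand (sums match the target masses inside rounding margins):
  Al2O3: 24.03·0.6501 + 161.1·0.003000 = 16.11 g (target 16.11 g)
  CaO: 37.99·0.5639 = 21.42 g (target 21.42 g)
  ZnO: 52.28·0.9980 = 52.18 g (target 52.18 g)
  SiO2: 161.1·0.9950 = 160.3 g (target 160.3 g)
Mass balance on the glass: the batch minus its LOI: 250.0 g (the targets, summed, come to 250.0 g; stated basis 250.0 g — deltas are rounding alone).
Summing the batch: Σ batch = 275.4 g; ignition loss, Σ(batch × LOI) = 25.40 g; yield = glass ÷ total batch = 90.78%.

Revised batch per 250.0 g glass:
  ATH: 24.03 g
  sand: 161.1 g
  zinc oxide: 52.28 g
  limestone: 37.99 g
Total batch = 275.4 g; LOI loss = 25.40 g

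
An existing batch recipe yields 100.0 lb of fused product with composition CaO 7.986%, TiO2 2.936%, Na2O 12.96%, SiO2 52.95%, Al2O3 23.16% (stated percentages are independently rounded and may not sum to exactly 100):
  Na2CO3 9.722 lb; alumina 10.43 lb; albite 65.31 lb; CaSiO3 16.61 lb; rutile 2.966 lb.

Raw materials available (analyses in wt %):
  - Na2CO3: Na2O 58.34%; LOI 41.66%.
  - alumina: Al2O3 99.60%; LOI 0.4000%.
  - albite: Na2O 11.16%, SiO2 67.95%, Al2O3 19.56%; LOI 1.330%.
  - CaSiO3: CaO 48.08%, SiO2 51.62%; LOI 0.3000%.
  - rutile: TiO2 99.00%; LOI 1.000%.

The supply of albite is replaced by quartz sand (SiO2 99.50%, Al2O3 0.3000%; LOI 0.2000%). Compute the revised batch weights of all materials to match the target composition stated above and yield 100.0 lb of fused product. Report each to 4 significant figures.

All arithmetic carries exact precision at each step. The intermediate values appear, rounded to four significant digits, across the worked steps — every reported result takes a single rounding. The derived quantities (the yield, ignition loss, the totals, glass mass, the five compositions) are carried from the batch weights at 100.0 lb of glass at exact precision, exactly as shown in question or answer.
The oxide mass targets at 100.0 lb fused product:
  CaO: 7.986% × 100.0 = 7.986 lb
  TiO2: 2.936% × 100.0 = 2.936 lb
  Na2O: 12.96% × 100.0 = 12.96 lb
  SiO2: 52.95% × 100.0 = 52.95 lb
  Al2O3: 23.16% × 100.0 = 23.16 lb
Verifying the oxide balance applying the batch weights above, versus the basis set out (target by target, the sums agree up to rounding of the answer):
  CaO: 16.61·0.4808 = 7.986 lb (target 7.986 lb)
  TiO2: 2.966·0.9900 = 2.936 lb (target 2.936 lb)
  Na2O: 22.21·0.5834 = 12.96 lb (target 12.96 lb)
  SiO2: 44.60·0.9950 + 16.61·0.5162 = 52.95 lb (target 52.95 lb)
  Al2O3: 23.12·0.9960 + 44.60·0.003000 = 23.16 lb (target 23.16 lb)
Glass-mass sanity pass: net batch after ignition = 99.99 lb (the targets, summed, come to 99.99 lb; basis as stated: 100.0 lb — differing by rounding only).
Adding the batch up: Σ batch = 109.5 lb; LOI loss = Σ batch·LOI = 9.514 lb; yield: glass divided by total = 91.31%.

Revised batch per 100.0 lb fused product:
  Na2CO3: 22.21 lb
  alumina: 23.12 lb
  quartz sand: 44.60 lb
  CaSiO3: 16.61 lb
  rutile: 2.966 lb
Total batch = 109.5 lb; LOI loss = 9.514 lb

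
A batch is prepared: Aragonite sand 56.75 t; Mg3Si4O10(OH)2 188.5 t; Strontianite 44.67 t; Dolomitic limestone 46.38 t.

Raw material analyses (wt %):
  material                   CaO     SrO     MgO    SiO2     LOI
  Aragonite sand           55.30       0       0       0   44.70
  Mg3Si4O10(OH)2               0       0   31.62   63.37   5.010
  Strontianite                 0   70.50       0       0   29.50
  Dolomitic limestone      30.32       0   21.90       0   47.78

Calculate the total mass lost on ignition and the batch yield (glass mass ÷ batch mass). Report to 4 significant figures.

Full float precision is maintained throughout. The intermediate values are displayed rounded to 4 significant digits in the working. Each reported number is rounded just once; all derived quantities (totals, ignition loss, the yield, the four compositions, net glass mass) are rebuilt using the weight values per 266.2 t of glass in full float precision as given in the question or the answer.
Each material's LOI contribution:
  Aragonite sand: 56.75 × 0.4470 = 25.37 t
  Mg3Si4O10(OH)2: 188.5 × 0.05010 = 9.444 t
  Strontianite: 44.67 × 0.2950 = 13.18 t
  Dolomitic limestone: 46.38 × 0.4778 = 22.16 t
Total LOI = 70.15 t
Glass = batch − LOI = 336.3 − 70.15 = 266.2 t

LOI loss = 70.15 t; glass = 266.2 t; yield = 79.14%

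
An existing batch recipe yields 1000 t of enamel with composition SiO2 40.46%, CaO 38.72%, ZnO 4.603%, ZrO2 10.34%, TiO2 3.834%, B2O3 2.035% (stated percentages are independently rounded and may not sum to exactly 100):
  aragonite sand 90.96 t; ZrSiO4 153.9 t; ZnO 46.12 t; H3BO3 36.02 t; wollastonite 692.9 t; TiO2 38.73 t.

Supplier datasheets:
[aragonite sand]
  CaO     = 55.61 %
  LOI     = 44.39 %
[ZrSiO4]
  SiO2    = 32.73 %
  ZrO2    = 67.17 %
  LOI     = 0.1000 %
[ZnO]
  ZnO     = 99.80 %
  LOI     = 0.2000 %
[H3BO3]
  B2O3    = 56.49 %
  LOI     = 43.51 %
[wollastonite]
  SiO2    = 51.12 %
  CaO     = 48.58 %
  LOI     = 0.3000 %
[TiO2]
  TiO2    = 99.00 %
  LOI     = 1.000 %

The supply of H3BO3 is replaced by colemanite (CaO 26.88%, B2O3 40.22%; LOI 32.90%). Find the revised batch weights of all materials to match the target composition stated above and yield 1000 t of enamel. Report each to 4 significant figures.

Revised batch per 1000 t enamel:
  aragonite sand: 66.50 t
  ZrSiO4: 153.9 t
  ZnO: 46.12 t
  colemanite: 50.60 t
  wollastonite: 692.9 t
  TiO2: 38.73 t
Total batch = 1049 t; LOI loss = 48.88 t

The whole derivation holds full float precision at each step. In-progress results are rounded off to 4 significant figures when quoted. Every reported result is rounded only once. The derived quantities are carried using the weight values for 1000 t of glass at full precision (net glass mass, yield, six oxide percentages, the totals, LOI), exactly as shown in the question or the answer.
Oxide mass targets, per 1000 t enamel:
  SiO2: 40.46% × 1000 = 404.6 t
  CaO: 38.72% × 1000 = 387.2 t
  ZnO: 4.603% × 1000 = 46.03 t
  ZrO2: 10.34% × 1000 = 103.4 t
  TiO2: 3.834% × 1000 = 38.34 t
  B2O3: 2.035% × 1000 = 20.35 t
Per-oxide balance check from the weights as reported, versus the basis set out (target by target, the sums agree once rounding is allowed for):
  SiO2: 153.9·0.3273 + 692.9·0.5112 = 404.6 t (target 404.6 t)
  CaO: 66.50·0.5561 + 50.60·0.2688 + 692.9·0.4858 = 387.2 t (target 387.2 t)
  ZnO: 46.12·0.9980 = 46.03 t (target 46.03 t)
  ZrO2: 153.9·0.6717 = 103.4 t (target 103.4 t)
  TiO2: 38.73·0.9900 = 38.34 t (target 38.34 t)
  B2O3: 50.60·0.4022 = 20.35 t (target 20.35 t)
Glass-mass sanity pass: total batch − LOI = 999.9 t (the Σ of target masses is 999.9 t; with the basis standing at 1000 t — gaps are rounding artifacts).
Batch grand total — Σ batch = 1049 t; loss to ignition Σ batch·LOI = 48.88 t; yield = glass ÷ total batch = 95.34%.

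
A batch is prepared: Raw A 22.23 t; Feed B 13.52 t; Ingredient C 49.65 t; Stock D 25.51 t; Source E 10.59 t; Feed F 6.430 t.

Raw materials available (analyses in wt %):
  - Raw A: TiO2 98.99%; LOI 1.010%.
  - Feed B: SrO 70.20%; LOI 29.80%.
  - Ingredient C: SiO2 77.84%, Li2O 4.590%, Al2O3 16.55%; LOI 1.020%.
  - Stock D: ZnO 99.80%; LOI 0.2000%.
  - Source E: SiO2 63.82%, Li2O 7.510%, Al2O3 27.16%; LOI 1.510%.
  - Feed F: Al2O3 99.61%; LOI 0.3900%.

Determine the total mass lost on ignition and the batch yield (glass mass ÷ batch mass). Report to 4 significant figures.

LOI loss = 4.996 t; glass = 122.9 t; yield = 96.09%

Values along the way are printed, rounded to 4 significant figures, on the page — all internal work carries full float precision in every operation — every reported value takes a single rounding — all derived quantities (totals, LOI, six oxide percentages, glass mass, yield) are recomputed in full float precision using the weight values at 122.9 t of glass, precisely as stated by the problem or answer text.
Loss on ignition, line by line:
  Raw A: 22.23 × 0.01010 = 0.2245 t
  Feed B: 13.52 × 0.2980 = 4.029 t
  Ingredient C: 49.65 × 0.01020 = 0.5064 t
  Stock D: 25.51 × 0.002000 = 0.05102 t
  Source E: 10.59 × 0.01510 = 0.1599 t
  Feed F: 6.430 × 0.003900 = 0.02508 t
Total LOI = 4.996 t
Glass = batch − LOI = 127.9 − 4.996 = 122.9 t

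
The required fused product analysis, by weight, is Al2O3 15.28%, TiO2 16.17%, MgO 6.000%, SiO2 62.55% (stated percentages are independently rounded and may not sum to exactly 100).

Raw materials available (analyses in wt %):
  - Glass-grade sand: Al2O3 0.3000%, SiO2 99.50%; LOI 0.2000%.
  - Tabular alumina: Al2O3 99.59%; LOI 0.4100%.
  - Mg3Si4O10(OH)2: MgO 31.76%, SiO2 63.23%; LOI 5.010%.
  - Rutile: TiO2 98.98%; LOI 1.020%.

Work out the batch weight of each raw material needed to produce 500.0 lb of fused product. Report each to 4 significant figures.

Batch per 500.0 lb fused product:
  Glass-grade sand: 254.3 lb
  Tabular alumina: 75.95 lb
  Mg3Si4O10(OH)2: 94.46 lb
  Rutile: 81.68 lb
Total batch = 506.4 lb; LOI loss = 6.386 lb; yield = 98.74%

Values along the way are printed with 4-significant-digit rounding as written — the whole derivation runs at exact precision from start to finish; a single rounding finalizes each reported number; all derived quantities, which include net glass mass, yield, ignition loss, the totals, the four compositions, are computed in full float precision, as set out in the question or the answer, from the weighed amounts on 500.0 lb of glass.
Per-oxide target masses for 500.0 lb fused product:
  Al2O3: 15.28% × 500.0 = 76.40 lb
  TiO2: 16.17% × 500.0 = 80.85 lb
  MgO: 6.000% × 500.0 = 30.00 lb
  SiO2: 62.55% × 500.0 = 312.8 lb
Verifying the oxide balance on the weights just shown, against the basis in use (each sum matches its target mass once rounding is allowed for):
  Al2O3: 254.3·0.003000 + 75.95·0.9959 = 76.40 lb (target 76.40 lb)
  TiO2: 81.68·0.9898 = 80.85 lb (target 80.85 lb)
  MgO: 94.46·0.3176 = 30.00 lb (target 30.00 lb)
  SiO2: 254.3·0.9950 + 94.46·0.6323 = 312.8 lb (target 312.8 lb)
Glass-mass sanity pass: Σ batch − LOI loss = 500.0 lb (the targets, summed, come to 500.0 lb; versus the stated basis of 500.0 lb — gaps are rounding artifacts).
Adding the batch up: Σ batch = 506.4 lb; LOI loss = Σ batch·LOI = 6.386 lb; yield: glass divided by total = 98.74%.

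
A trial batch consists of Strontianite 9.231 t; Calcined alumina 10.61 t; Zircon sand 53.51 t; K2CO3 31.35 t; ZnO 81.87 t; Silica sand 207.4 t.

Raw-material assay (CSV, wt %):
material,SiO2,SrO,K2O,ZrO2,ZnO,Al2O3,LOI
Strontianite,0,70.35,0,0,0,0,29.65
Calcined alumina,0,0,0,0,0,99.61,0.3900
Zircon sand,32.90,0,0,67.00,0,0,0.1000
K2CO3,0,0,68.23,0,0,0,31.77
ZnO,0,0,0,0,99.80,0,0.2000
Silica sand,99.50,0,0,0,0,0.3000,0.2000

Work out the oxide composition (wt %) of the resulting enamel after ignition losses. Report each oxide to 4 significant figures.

The whole derivation maintains full precision in all steps; in-progress results are displayed, rounded to four significant digits, within the worked lines; every reported number takes exactly one rounding. All derived quantities (net glass mass, yield, the six compositions, LOI, totals) are re-derived from the weighed amounts for 380.6 t of glass at full float precision, as given in question or answer.
Delivered oxide masses:
  SiO2: 53.51·0.3290 + 207.4·0.9950 = 224.0 t
  SrO: 9.231·0.7035 = 6.494 t
  K2O: 31.35·0.6823 = 21.39 t
  ZrO2: 53.51·0.6700 = 35.85 t
  ZnO: 81.87·0.9980 = 81.71 t
  Al2O3: 10.61·0.9961 + 207.4·0.003000 = 11.19 t
LOI: 9.231·0.2965 + 10.61·0.003900 + 53.51·0.001000 + 31.35·0.3177 + 81.87·0.002000 + 207.4·0.002000 = 13.37 t
batch − LOI leaves glass = 394.0 − 13.37 = 380.6 t (the oxide masses sum to this)
wt % = oxide mass / glass mass × 100

Glass mass = 380.6 t (batch 394.0 − LOI 13.37).
Composition: SiO2 58.85%, SrO 1.706%, K2O 5.620%, ZrO2 9.420%, ZnO 21.47%, Al2O3 2.940%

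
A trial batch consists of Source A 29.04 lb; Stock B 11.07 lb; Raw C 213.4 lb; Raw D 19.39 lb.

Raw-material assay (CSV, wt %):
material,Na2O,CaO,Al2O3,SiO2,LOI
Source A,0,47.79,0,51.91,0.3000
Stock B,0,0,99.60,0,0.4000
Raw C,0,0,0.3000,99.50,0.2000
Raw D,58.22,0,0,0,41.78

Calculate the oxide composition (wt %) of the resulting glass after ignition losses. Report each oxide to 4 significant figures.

Glass mass = 264.2 lb (batch 272.9 − LOI 8.659).
Composition: Na2O 4.272%, CaO 5.252%, Al2O3 4.415%, SiO2 86.06%

All internal work runs at full precision at each step. The intermediate values are shown with 4-significant-figure rounding between the steps; every reported result is rounded a single time — all derived quantities (the totals, the yield, ignition loss, four oxide percentages, net glass mass) are re-derived in exact precision from the weighed amounts per 264.2 lb of glass, precisely as stated by problem or answer.
Delivered oxide masses:
  Na2O: 19.39·0.5822 = 11.29 lb
  CaO: 29.04·0.4779 = 13.88 lb
  Al2O3: 11.07·0.9960 + 213.4·0.003000 = 11.67 lb
  SiO2: 29.04·0.5191 + 213.4·0.9950 = 227.4 lb
LOI: 29.04·0.003000 + 11.07·0.004000 + 213.4·0.002000 + 19.39·0.4178 = 8.659 lb
Resulting glass, batch − LOI: 272.9 − 8.659 = 264.2 lb (the oxide masses sum to this)
percent by weight: oxide/glass ×100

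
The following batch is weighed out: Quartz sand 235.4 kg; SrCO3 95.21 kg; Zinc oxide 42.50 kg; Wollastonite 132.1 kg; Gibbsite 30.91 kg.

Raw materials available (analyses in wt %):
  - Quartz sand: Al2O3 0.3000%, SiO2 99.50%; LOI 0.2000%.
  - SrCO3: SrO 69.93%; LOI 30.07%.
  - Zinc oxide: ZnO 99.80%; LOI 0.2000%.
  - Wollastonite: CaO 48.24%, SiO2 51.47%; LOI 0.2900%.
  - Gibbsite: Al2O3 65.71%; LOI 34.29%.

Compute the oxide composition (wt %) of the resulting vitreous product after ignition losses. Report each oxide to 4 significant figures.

Every computation holds exact precision all the way through; the intermediate values appear, rounded to four significant figures, on the page; a single rounding produces every reported result; all derived quantities (totals, glass mass, the five compositions, the yield, LOI) are computed using the weight values on 496.0 kg of glass in exact precision as given in the problem or the answer.
What the batch supplies per oxide:
  SrO: 95.21·0.6993 = 66.58 kg
  Al2O3: 235.4·0.003000 + 30.91·0.6571 = 21.02 kg
  ZnO: 42.50·0.9980 = 42.41 kg
  CaO: 132.1·0.4824 = 63.73 kg
  SiO2: 235.4·0.9950 + 132.1·0.5147 = 302.2 kg
LOI: 235.4·0.002000 + 95.21·0.3007 + 42.50·0.002000 + 132.1·0.002900 + 30.91·0.3429 = 40.17 kg
Resulting glass, batch − LOI: 536.1 − 40.17 = 496.0 kg (equal to the oxide-mass sum)
oxide / glass × 100 gives the wt %

Glass mass = 496.0 kg (batch 536.1 − LOI 40.17).
Composition: SrO 13.42%, Al2O3 4.238%, ZnO 8.552%, CaO 12.85%, SiO2 60.94%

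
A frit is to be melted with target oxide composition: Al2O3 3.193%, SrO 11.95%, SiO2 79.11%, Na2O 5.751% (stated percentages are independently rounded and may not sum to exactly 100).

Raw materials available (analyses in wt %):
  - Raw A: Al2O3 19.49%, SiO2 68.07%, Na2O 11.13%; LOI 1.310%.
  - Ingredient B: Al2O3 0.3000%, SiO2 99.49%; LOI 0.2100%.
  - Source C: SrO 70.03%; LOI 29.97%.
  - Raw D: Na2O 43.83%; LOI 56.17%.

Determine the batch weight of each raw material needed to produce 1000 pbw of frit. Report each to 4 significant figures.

Mid-chain values are printed rounded off to 4 significant figures alongside each step; the working math maintains full float precision throughout — a single rounding produces each reported number. The derived quantities, including net glass mass, yield, four oxide percentages, LOI, totals, are computed starting from the weights per 1000 pbw of glass at full precision, as quoted within either problem or answer.
Per-oxide target masses for 1000 pbw frit:
  Al2O3: 3.193% × 1000 = 31.93 pbw
  SrO: 11.95% × 1000 = 119.5 pbw
  SiO2: 79.11% × 1000 = 791.1 pbw
  Na2O: 5.751% × 1000 = 57.51 pbw
Mass-balance tally per oxide given the weights on record, versus the basis set out (sums match the target masses once rounding is allowed for):
  Al2O3: 153.2·0.1949 + 690.3·0.003000 = 31.93 pbw (target 31.93 pbw)
  SrO: 170.6·0.7003 = 119.5 pbw (target 119.5 pbw)
  SiO2: 153.2·0.6807 + 690.3·0.9949 = 791.1 pbw (target 791.1 pbw)
  Na2O: 153.2·0.1113 + 92.31·0.4383 = 57.51 pbw (target 57.51 pbw)
Glass-mass closure: the batch minus its LOI: 1000 pbw (the Σ of target masses is 1000 pbw; basis as stated: 1000 pbw — a pure rounding effect).
Adding the batch up: Σ batch = 1106 pbw; ignition loss, Σ(batch × LOI) = 106.4 pbw; glass ÷ batch gives a yield of 90.38%.

Batch per 1000 pbw frit:
  Raw A: 153.2 pbw
  Ingredient B: 690.3 pbw
  Source C: 170.6 pbw
  Raw D: 92.31 pbw
Total batch = 1106 pbw; LOI loss = 106.4 pbw; yield = 90.38%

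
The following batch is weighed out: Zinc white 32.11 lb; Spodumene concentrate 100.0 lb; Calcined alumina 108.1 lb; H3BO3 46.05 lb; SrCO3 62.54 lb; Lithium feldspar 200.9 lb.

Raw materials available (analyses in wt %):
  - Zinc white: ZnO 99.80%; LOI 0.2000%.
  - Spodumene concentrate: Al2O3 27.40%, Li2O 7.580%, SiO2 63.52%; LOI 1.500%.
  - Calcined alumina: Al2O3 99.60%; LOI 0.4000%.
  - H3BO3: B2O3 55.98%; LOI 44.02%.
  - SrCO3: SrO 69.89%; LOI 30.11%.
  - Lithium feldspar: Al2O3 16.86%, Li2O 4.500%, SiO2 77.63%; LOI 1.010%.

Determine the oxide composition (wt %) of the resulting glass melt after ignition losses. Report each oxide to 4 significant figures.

Each numeric step maintains full precision from start to finish — in-progress results appear, with 4-significant-digit rounding, in the working; each reported number undergoes a single rounding — all derived quantities (net glass mass, totals, ignition loss, the six compositions, the yield) are rebuilt in full precision using the weight values for 506.6 lb of glass as set out in the problem or answer text.
Oxide-by-oxide delivered mass:
  B2O3: 46.05·0.5598 = 25.78 lb
  Al2O3: 100.0·0.2740 + 108.1·0.9960 + 200.9·0.1686 = 168.9 lb
  SrO: 62.54·0.6989 = 43.71 lb
  Li2O: 100.0·0.07580 + 200.9·0.04500 = 16.62 lb
  SiO2: 100.0·0.6352 + 200.9·0.7763 = 219.5 lb
  ZnO: 32.11·0.9980 = 32.05 lb
LOI: 32.11·0.002000 + 100.0·0.01500 + 108.1·0.004000 + 46.05·0.4402 + 62.54·0.3011 + 200.9·0.01010 = 43.13 lb
batch − LOI leaves glass = 549.7 − 43.13 = 506.6 lb (= the summed oxide contributions)
oxide / glass × 100 gives the wt %

Glass mass = 506.6 lb (batch 549.7 − LOI 43.13).
Composition: B2O3 5.089%, Al2O3 33.35%, SrO 8.628%, Li2O 3.281%, SiO2 43.33%, ZnO 6.326%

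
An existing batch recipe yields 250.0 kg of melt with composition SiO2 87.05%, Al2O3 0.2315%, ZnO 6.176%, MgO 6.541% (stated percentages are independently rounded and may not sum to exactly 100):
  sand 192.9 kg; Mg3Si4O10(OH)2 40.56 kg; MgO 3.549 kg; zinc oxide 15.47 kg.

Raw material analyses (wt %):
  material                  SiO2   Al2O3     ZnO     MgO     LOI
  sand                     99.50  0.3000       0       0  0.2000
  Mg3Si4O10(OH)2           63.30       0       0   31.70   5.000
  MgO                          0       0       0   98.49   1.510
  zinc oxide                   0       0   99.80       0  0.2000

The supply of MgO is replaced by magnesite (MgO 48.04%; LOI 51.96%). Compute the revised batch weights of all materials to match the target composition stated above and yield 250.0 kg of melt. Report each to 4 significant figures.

Intermediates are printed rounded off to 4 significant figures between the steps; all internal work maintains full precision at each step — every reported value takes exactly one rounding. Derived quantities are recomputed at full precision (the four compositions, yield, LOI, totals, glass mass) using the weight values at 250.0 kg of glass, exactly as printed in problem or answer.
Target masses of each oxide per 250.0 kg melt:
  SiO2: 87.05% × 250.0 = 217.6 kg
  Al2O3: 0.2315% × 250.0 = 0.5788 kg
  ZnO: 6.176% × 250.0 = 15.44 kg
  MgO: 6.541% × 250.0 = 16.35 kg
Verifying the oxide balance on the weights just shown, relative to the basis at hand (each sum matches its target mass given rounding of the digits):
  SiO2: 192.9·0.9950 + 40.56·0.6330 = 217.6 kg (target 217.6 kg)
  Al2O3: 192.9·0.003000 = 0.5787 kg (target 0.5788 kg)
  ZnO: 15.47·0.9980 = 15.44 kg (target 15.44 kg)
  MgO: 40.56·0.3170 + 7.277·0.4804 = 16.35 kg (target 16.35 kg)
The glass-mass cross-check: total batch − LOI = 250.0 kg (oxide target masses add up to 250.0 kg; against the stated basis, 250.0 kg — a pure rounding effect).
Summing the batch: Σ batch = 256.2 kg; Σ batch·LOI gives LOI loss = 6.226 kg; yield: glass divided by total = 97.57%.

Revised batch per 250.0 kg melt:
  sand: 192.9 kg
  Mg3Si4O10(OH)2: 40.56 kg
  magnesite: 7.277 kg
  zinc oxide: 15.47 kg
Total batch = 256.2 kg; LOI loss = 6.226 kg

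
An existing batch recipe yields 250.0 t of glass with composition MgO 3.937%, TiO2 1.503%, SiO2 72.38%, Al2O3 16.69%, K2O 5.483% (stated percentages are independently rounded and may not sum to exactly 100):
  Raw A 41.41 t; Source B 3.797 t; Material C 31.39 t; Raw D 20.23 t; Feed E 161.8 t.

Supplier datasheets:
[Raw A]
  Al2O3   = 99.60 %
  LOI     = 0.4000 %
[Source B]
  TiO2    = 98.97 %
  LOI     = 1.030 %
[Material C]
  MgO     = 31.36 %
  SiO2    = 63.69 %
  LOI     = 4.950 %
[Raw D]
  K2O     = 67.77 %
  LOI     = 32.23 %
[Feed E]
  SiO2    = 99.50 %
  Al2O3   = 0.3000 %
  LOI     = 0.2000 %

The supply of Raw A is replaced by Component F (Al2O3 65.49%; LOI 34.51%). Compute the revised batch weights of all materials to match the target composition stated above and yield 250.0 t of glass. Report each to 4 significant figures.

Revised batch per 250.0 t glass:
  Component F: 62.97 t
  Source B: 3.797 t
  Material C: 31.39 t
  Raw D: 20.23 t
  Feed E: 161.8 t
Total batch = 280.2 t; LOI loss = 30.17 t

All arithmetic keeps exact precision end to end — working values are displayed rounded off to 4 significant digits across the worked steps. Each reported result is rounded once only — the derived quantities are computed from the weighed amounts at 250.0 t of glass in exact precision (LOI, totals, glass mass, the five compositions, the yield) as set out in problem or answer.
Oxide mass targets, per 250.0 t glass:
  MgO: 3.937% × 250.0 = 9.842 t
  TiO2: 1.503% × 250.0 = 3.758 t
  SiO2: 72.38% × 250.0 = 181.0 t
  Al2O3: 16.69% × 250.0 = 41.72 t
  K2O: 5.483% × 250.0 = 13.71 t
Sums-versus-targets review from the weights as reported, for the quoted basis mass (target by target, the sums agree within answer rounding):
  MgO: 31.39·0.3136 = 9.844 t (target 9.842 t)
  TiO2: 3.797·0.9897 = 3.758 t (target 3.758 t)
  SiO2: 31.39·0.6369 + 161.8·0.9950 = 181.0 t (target 181.0 t)
  Al2O3: 62.97·0.6549 + 161.8·0.003000 = 41.72 t (target 41.72 t)
  K2O: 20.23·0.6777 = 13.71 t (target 13.71 t)
Glass-mass sanity pass: total batch − LOI = 250.0 t (oxide target masses add up to 250.0 t; versus the stated basis of 250.0 t — any gap is answer rounding).
Batch total: Σ batch = 280.2 t; ignition loss, Σ(batch × LOI) = 30.17 t; yield: glass divided by total = 89.23%.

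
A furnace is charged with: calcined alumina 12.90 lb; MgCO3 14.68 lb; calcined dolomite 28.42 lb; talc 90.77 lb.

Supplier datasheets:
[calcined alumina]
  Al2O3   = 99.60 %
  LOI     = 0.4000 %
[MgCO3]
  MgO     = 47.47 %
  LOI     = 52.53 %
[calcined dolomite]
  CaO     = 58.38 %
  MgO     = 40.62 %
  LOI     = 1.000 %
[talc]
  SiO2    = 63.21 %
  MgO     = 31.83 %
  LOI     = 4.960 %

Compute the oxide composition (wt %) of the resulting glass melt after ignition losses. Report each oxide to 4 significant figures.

Glass mass = 134.2 lb (batch 146.8 − LOI 12.55).
Composition: CaO 12.36%, SiO2 42.75%, MgO 35.32%, Al2O3 9.573%

The intermediate values are shown, rounded to 4 significant digits, in the working; all internal work keeps full float precision in every operation; a single rounding finalizes every reported number — derived quantities (yield, four oxide percentages, ignition loss, the totals, net glass mass) are recomputed at full float precision from the weighed amounts per 134.2 lb of glass, exactly as printed in the problem or answer text.
Oxide-by-oxide delivered mass:
  CaO: 28.42·0.5838 = 16.59 lb
  SiO2: 90.77·0.6321 = 57.38 lb
  MgO: 14.68·0.4747 + 28.42·0.4062 + 90.77·0.3183 = 47.40 lb
  Al2O3: 12.90·0.9960 = 12.85 lb
LOI: 12.90·0.004000 + 14.68·0.5253 + 28.42·0.01000 + 90.77·0.04960 = 12.55 lb
The glass mass, total less LOI, = 146.8 − 12.55 = 134.2 lb (the oxide masses sum to this)
percent by weight: oxide/glass ×100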